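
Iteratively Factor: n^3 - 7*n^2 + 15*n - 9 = (n - 1)*(n^2 - 6*n + 9) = (n - 3)*(n - 1)*(n - 3)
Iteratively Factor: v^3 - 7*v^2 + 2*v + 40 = (v - 4)*(v^2 - 3*v - 10) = (v - 5)*(v - 4)*(v + 2)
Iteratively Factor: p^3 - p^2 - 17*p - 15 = (p + 3)*(p^2 - 4*p - 5) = (p + 1)*(p + 3)*(p - 5)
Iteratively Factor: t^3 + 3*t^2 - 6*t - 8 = (t + 1)*(t^2 + 2*t - 8) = (t - 2)*(t + 1)*(t + 4)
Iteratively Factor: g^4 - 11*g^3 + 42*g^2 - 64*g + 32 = (g - 4)*(g^3 - 7*g^2 + 14*g - 8) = (g - 4)*(g - 2)*(g^2 - 5*g + 4) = (g - 4)*(g - 2)*(g - 1)*(g - 4)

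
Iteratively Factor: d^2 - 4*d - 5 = (d + 1)*(d - 5)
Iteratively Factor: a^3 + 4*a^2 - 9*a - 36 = (a + 4)*(a^2 - 9) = (a - 3)*(a + 4)*(a + 3)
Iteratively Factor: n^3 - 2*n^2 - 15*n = (n + 3)*(n^2 - 5*n) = (n - 5)*(n + 3)*(n)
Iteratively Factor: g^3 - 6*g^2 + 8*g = (g - 4)*(g^2 - 2*g) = (g - 4)*(g - 2)*(g)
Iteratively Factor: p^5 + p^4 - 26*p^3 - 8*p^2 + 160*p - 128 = (p + 4)*(p^4 - 3*p^3 - 14*p^2 + 48*p - 32) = (p - 1)*(p + 4)*(p^3 - 2*p^2 - 16*p + 32) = (p - 1)*(p + 4)^2*(p^2 - 6*p + 8) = (p - 2)*(p - 1)*(p + 4)^2*(p - 4)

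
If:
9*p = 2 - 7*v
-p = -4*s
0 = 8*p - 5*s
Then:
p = 0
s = 0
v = 2/7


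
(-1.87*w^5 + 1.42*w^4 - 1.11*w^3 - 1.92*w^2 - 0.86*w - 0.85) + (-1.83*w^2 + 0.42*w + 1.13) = -1.87*w^5 + 1.42*w^4 - 1.11*w^3 - 3.75*w^2 - 0.44*w + 0.28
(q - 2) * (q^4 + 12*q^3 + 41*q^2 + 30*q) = q^5 + 10*q^4 + 17*q^3 - 52*q^2 - 60*q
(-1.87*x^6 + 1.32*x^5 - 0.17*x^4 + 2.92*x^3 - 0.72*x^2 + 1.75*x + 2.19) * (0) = 0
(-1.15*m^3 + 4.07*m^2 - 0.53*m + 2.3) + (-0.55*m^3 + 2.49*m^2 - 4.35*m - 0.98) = -1.7*m^3 + 6.56*m^2 - 4.88*m + 1.32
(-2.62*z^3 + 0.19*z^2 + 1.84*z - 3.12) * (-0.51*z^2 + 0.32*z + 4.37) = 1.3362*z^5 - 0.9353*z^4 - 12.327*z^3 + 3.0103*z^2 + 7.0424*z - 13.6344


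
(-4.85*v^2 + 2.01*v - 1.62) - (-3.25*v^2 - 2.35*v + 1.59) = -1.6*v^2 + 4.36*v - 3.21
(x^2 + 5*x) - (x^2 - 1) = 5*x + 1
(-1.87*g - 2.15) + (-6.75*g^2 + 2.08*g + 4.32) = -6.75*g^2 + 0.21*g + 2.17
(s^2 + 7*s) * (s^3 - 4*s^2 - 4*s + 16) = s^5 + 3*s^4 - 32*s^3 - 12*s^2 + 112*s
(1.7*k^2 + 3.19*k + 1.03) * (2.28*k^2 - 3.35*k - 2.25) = 3.876*k^4 + 1.5782*k^3 - 12.1631*k^2 - 10.628*k - 2.3175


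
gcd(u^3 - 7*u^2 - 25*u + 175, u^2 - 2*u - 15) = u - 5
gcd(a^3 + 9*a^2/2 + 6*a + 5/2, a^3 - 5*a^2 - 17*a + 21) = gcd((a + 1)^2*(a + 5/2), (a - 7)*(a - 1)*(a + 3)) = 1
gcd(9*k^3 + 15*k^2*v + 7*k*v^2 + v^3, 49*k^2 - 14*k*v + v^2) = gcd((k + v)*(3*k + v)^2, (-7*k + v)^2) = 1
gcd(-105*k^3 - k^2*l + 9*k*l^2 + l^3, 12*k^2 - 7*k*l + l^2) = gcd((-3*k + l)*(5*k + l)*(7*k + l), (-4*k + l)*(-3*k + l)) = 3*k - l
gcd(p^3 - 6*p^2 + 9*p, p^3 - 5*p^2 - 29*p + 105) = p - 3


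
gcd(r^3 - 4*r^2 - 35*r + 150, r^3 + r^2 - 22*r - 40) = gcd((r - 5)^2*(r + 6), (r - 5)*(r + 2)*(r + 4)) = r - 5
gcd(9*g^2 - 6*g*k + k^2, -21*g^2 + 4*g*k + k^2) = 3*g - k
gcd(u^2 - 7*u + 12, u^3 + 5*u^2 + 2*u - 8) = 1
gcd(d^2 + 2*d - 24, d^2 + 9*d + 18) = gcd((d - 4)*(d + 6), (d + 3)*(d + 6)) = d + 6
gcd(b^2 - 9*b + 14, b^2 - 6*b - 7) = b - 7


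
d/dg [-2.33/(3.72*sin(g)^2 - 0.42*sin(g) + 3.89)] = (17.3352*sin(g) - 0.9786)*cos(g)/(3.72*sin(g)^2 - 0.42*sin(g) + 3.89)^2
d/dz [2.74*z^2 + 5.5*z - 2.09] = 5.48*z + 5.5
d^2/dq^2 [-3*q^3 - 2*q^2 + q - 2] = -18*q - 4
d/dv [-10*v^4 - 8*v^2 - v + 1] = -40*v^3 - 16*v - 1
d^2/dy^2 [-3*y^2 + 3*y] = -6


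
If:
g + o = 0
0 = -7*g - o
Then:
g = 0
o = 0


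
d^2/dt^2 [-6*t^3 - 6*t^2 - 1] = -36*t - 12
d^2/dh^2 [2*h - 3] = 0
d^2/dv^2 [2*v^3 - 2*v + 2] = 12*v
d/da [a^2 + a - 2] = 2*a + 1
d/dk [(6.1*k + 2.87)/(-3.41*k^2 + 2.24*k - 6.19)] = (20.801*k^2 + 19.5734*k - 44.1878)/(11.6281*k^4 - 15.2768*k^3 + 47.2334*k^2 - 27.7312*k + 38.3161)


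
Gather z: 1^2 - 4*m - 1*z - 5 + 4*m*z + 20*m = 16*m + z*(4*m - 1) - 4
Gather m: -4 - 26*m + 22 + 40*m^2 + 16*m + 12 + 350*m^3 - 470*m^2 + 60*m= 350*m^3 - 430*m^2 + 50*m + 30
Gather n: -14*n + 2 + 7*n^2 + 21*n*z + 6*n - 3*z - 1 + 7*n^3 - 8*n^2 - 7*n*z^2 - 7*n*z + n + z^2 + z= 7*n^3 - n^2 + n*(-7*z^2 + 14*z - 7) + z^2 - 2*z + 1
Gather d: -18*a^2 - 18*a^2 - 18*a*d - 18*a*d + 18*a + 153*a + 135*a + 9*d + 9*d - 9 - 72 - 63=-36*a^2 + 306*a + d*(18 - 36*a) - 144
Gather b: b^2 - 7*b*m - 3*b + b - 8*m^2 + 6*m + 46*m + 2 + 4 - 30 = b^2 + b*(-7*m - 2) - 8*m^2 + 52*m - 24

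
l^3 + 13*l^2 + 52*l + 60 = (l + 2)*(l + 5)*(l + 6)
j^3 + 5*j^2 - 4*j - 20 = (j - 2)*(j + 2)*(j + 5)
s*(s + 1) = s^2 + s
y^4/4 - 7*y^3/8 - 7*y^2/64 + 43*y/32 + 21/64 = (y/4 + 1/4)*(y - 3)*(y - 7/4)*(y + 1/4)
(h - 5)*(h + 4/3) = h^2 - 11*h/3 - 20/3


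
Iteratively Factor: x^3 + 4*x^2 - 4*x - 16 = (x + 2)*(x^2 + 2*x - 8) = (x + 2)*(x + 4)*(x - 2)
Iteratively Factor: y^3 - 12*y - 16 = (y + 2)*(y^2 - 2*y - 8) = (y - 4)*(y + 2)*(y + 2)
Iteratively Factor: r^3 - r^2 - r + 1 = (r - 1)*(r^2 - 1) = (r - 1)*(r + 1)*(r - 1)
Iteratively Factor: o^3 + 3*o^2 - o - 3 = (o + 3)*(o^2 - 1) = (o + 1)*(o + 3)*(o - 1)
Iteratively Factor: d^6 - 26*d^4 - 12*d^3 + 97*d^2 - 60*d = (d - 1)*(d^5 + d^4 - 25*d^3 - 37*d^2 + 60*d) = (d - 1)*(d + 4)*(d^4 - 3*d^3 - 13*d^2 + 15*d) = (d - 5)*(d - 1)*(d + 4)*(d^3 + 2*d^2 - 3*d) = (d - 5)*(d - 1)*(d + 3)*(d + 4)*(d^2 - d) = d*(d - 5)*(d - 1)*(d + 3)*(d + 4)*(d - 1)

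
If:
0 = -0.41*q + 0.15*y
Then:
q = 0.365853658536585*y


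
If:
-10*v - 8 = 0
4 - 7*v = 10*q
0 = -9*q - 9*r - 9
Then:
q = 24/25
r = -49/25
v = -4/5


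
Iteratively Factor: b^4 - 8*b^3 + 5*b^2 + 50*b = (b + 2)*(b^3 - 10*b^2 + 25*b) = (b - 5)*(b + 2)*(b^2 - 5*b) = b*(b - 5)*(b + 2)*(b - 5)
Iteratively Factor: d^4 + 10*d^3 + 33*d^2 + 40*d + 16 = (d + 1)*(d^3 + 9*d^2 + 24*d + 16) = (d + 1)*(d + 4)*(d^2 + 5*d + 4) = (d + 1)^2*(d + 4)*(d + 4)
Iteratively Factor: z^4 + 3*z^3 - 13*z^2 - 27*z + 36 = (z + 3)*(z^3 - 13*z + 12) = (z + 3)*(z + 4)*(z^2 - 4*z + 3) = (z - 3)*(z + 3)*(z + 4)*(z - 1)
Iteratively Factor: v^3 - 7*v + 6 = (v - 1)*(v^2 + v - 6) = (v - 1)*(v + 3)*(v - 2)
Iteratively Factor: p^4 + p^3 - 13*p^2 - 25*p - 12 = (p + 1)*(p^3 - 13*p - 12) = (p + 1)^2*(p^2 - p - 12) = (p + 1)^2*(p + 3)*(p - 4)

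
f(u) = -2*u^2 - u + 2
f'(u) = -4*u - 1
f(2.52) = -13.22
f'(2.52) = -11.08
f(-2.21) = -5.56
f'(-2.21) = 7.84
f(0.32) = 1.48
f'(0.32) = -2.28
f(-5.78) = -59.04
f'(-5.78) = 22.12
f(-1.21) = 0.28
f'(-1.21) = 3.84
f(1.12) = -1.63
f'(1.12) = -5.48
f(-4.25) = -29.88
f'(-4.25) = 16.00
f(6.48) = -88.46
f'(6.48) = -26.92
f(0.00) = 2.00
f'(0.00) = -1.00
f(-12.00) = -274.00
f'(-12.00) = 47.00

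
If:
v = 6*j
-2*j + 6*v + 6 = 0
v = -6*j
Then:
No Solution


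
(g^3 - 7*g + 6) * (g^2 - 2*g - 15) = g^5 - 2*g^4 - 22*g^3 + 20*g^2 + 93*g - 90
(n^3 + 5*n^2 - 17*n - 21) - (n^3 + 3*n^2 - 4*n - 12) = 2*n^2 - 13*n - 9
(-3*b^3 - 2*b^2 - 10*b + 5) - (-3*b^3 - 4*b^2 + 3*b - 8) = 2*b^2 - 13*b + 13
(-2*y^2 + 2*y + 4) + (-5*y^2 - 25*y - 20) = -7*y^2 - 23*y - 16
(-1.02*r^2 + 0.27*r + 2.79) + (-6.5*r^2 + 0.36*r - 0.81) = -7.52*r^2 + 0.63*r + 1.98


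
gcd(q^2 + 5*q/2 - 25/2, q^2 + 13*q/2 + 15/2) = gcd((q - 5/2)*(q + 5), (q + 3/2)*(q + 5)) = q + 5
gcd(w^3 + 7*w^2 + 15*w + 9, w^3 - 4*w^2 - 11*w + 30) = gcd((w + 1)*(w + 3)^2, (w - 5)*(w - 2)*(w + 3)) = w + 3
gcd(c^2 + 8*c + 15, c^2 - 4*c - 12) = 1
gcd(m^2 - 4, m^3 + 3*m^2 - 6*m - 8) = m - 2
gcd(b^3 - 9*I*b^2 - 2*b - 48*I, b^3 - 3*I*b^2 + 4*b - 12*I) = b^2 - I*b + 6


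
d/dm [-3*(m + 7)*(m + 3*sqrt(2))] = -6*m - 21 - 9*sqrt(2)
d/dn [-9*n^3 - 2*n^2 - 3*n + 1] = -27*n^2 - 4*n - 3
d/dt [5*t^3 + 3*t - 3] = 15*t^2 + 3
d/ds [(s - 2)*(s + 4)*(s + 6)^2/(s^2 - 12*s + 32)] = 2*(s^5 - 11*s^4 - 104*s^3 + 372*s^2 + 1952*s - 2112)/(s^4 - 24*s^3 + 208*s^2 - 768*s + 1024)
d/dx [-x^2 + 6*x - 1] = 6 - 2*x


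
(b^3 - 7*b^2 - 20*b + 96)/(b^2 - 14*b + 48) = (b^2 + b - 12)/(b - 6)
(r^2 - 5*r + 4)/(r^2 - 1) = (r - 4)/(r + 1)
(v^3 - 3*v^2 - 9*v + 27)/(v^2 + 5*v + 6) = (v^2 - 6*v + 9)/(v + 2)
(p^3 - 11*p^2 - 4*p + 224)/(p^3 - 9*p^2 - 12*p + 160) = (p - 7)/(p - 5)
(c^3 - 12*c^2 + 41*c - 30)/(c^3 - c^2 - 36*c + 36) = (c - 5)/(c + 6)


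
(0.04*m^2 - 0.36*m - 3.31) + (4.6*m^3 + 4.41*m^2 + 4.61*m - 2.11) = 4.6*m^3 + 4.45*m^2 + 4.25*m - 5.42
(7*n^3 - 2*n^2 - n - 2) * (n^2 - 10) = 7*n^5 - 2*n^4 - 71*n^3 + 18*n^2 + 10*n + 20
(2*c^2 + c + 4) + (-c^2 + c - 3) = c^2 + 2*c + 1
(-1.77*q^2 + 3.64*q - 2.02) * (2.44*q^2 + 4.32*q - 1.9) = -4.3188*q^4 + 1.2352*q^3 + 14.159*q^2 - 15.6424*q + 3.838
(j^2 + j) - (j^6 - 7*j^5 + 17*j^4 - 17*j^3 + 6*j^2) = -j^6 + 7*j^5 - 17*j^4 + 17*j^3 - 5*j^2 + j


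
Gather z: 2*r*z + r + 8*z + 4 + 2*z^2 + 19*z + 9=r + 2*z^2 + z*(2*r + 27) + 13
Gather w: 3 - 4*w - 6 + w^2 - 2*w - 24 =w^2 - 6*w - 27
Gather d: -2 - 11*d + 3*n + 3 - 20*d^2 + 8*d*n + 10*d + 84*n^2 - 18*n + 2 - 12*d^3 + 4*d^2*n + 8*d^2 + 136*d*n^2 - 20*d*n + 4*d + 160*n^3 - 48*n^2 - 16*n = -12*d^3 + d^2*(4*n - 12) + d*(136*n^2 - 12*n + 3) + 160*n^3 + 36*n^2 - 31*n + 3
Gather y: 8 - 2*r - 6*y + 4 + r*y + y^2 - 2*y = -2*r + y^2 + y*(r - 8) + 12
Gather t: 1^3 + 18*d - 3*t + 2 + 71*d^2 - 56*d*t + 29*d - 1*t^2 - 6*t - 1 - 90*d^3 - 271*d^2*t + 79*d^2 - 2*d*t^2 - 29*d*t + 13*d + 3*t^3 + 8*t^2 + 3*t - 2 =-90*d^3 + 150*d^2 + 60*d + 3*t^3 + t^2*(7 - 2*d) + t*(-271*d^2 - 85*d - 6)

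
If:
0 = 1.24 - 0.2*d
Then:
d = 6.20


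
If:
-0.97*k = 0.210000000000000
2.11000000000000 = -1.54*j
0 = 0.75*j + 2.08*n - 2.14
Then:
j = -1.37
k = -0.22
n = 1.52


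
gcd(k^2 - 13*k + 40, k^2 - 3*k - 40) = k - 8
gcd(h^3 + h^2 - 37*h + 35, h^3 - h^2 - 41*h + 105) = h^2 + 2*h - 35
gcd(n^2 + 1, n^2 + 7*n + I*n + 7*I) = n + I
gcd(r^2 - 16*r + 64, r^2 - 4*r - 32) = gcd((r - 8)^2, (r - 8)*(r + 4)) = r - 8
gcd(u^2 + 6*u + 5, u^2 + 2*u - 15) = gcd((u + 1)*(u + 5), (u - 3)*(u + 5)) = u + 5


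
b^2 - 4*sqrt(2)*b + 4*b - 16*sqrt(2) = (b + 4)*(b - 4*sqrt(2))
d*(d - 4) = d^2 - 4*d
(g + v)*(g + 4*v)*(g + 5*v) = g^3 + 10*g^2*v + 29*g*v^2 + 20*v^3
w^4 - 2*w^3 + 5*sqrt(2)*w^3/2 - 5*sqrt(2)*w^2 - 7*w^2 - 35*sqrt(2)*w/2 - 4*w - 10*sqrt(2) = (w - 4)*(w + 1)^2*(w + 5*sqrt(2)/2)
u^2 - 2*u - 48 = (u - 8)*(u + 6)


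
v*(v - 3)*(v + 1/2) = v^3 - 5*v^2/2 - 3*v/2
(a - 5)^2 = a^2 - 10*a + 25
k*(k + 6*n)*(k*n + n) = k^3*n + 6*k^2*n^2 + k^2*n + 6*k*n^2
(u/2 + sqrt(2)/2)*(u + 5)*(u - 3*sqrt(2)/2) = u^3/2 - sqrt(2)*u^2/4 + 5*u^2/2 - 5*sqrt(2)*u/4 - 3*u/2 - 15/2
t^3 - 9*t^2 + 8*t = t*(t - 8)*(t - 1)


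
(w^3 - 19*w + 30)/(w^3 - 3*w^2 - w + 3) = (w^2 + 3*w - 10)/(w^2 - 1)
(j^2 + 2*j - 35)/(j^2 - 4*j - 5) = (j + 7)/(j + 1)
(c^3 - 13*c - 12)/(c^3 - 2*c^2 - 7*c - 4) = (c + 3)/(c + 1)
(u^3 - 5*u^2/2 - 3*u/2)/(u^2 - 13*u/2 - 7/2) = u*(u - 3)/(u - 7)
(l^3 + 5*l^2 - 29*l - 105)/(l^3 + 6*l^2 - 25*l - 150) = (l^2 + 10*l + 21)/(l^2 + 11*l + 30)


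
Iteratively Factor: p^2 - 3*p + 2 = (p - 1)*(p - 2)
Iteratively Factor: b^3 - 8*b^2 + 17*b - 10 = (b - 5)*(b^2 - 3*b + 2) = (b - 5)*(b - 1)*(b - 2)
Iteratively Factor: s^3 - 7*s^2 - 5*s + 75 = (s - 5)*(s^2 - 2*s - 15) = (s - 5)*(s + 3)*(s - 5)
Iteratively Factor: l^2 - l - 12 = (l + 3)*(l - 4)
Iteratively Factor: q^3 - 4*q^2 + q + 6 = (q - 2)*(q^2 - 2*q - 3) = (q - 3)*(q - 2)*(q + 1)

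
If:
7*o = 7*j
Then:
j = o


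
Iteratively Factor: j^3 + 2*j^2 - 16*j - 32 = (j + 4)*(j^2 - 2*j - 8) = (j - 4)*(j + 4)*(j + 2)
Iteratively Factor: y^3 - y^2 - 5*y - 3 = (y + 1)*(y^2 - 2*y - 3) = (y + 1)^2*(y - 3)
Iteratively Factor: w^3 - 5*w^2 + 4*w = (w - 4)*(w^2 - w) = w*(w - 4)*(w - 1)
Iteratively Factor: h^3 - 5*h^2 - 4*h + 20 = (h - 2)*(h^2 - 3*h - 10) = (h - 5)*(h - 2)*(h + 2)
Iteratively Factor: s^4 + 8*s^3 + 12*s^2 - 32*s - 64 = (s + 2)*(s^3 + 6*s^2 - 32) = (s - 2)*(s + 2)*(s^2 + 8*s + 16) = (s - 2)*(s + 2)*(s + 4)*(s + 4)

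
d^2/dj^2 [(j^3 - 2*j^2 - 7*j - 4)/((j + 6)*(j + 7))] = 4*(73*j^3 + 939*j^2 + 3009*j - 107)/(j^6 + 39*j^5 + 633*j^4 + 5473*j^3 + 26586*j^2 + 68796*j + 74088)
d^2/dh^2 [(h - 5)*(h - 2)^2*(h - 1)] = 12*h^2 - 60*h + 66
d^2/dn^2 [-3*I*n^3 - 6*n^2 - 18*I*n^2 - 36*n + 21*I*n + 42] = -18*I*n - 12 - 36*I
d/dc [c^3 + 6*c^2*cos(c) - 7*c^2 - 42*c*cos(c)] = -6*c^2*sin(c) + 3*c^2 + 42*c*sin(c) + 12*c*cos(c) - 14*c - 42*cos(c)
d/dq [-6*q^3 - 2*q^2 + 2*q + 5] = -18*q^2 - 4*q + 2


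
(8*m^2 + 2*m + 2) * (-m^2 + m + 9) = -8*m^4 + 6*m^3 + 72*m^2 + 20*m + 18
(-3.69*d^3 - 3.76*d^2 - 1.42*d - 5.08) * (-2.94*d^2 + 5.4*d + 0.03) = 10.8486*d^5 - 8.8716*d^4 - 16.2399*d^3 + 7.1544*d^2 - 27.4746*d - 0.1524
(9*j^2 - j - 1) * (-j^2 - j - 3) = -9*j^4 - 8*j^3 - 25*j^2 + 4*j + 3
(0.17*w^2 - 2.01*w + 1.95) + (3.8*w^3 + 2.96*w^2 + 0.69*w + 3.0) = 3.8*w^3 + 3.13*w^2 - 1.32*w + 4.95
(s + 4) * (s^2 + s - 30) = s^3 + 5*s^2 - 26*s - 120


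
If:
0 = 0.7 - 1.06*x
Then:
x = 0.66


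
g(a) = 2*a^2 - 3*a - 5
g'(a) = 4*a - 3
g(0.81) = -6.12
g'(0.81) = 0.24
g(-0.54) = -2.80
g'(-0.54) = -5.16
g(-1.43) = 3.38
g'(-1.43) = -8.72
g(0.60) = -6.08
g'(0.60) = -0.60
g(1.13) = -5.84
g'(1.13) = 1.52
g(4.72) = 25.40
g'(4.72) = 15.88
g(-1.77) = 6.58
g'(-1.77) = -10.08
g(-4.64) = 51.98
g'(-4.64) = -21.56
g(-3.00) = 22.00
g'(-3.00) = -15.00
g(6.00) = 49.00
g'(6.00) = 21.00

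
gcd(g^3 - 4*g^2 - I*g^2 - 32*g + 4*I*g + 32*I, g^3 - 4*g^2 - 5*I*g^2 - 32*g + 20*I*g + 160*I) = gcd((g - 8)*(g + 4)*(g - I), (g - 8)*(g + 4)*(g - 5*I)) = g^2 - 4*g - 32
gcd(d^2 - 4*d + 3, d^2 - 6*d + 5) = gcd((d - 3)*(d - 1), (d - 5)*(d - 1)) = d - 1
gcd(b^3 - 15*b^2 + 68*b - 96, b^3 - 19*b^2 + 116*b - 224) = b^2 - 12*b + 32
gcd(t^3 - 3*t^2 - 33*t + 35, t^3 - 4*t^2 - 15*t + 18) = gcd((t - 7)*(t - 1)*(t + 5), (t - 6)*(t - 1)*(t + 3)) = t - 1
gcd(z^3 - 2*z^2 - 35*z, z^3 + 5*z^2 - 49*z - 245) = z^2 - 2*z - 35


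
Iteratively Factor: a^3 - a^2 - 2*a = (a + 1)*(a^2 - 2*a) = (a - 2)*(a + 1)*(a)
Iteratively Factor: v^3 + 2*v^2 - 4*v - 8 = (v - 2)*(v^2 + 4*v + 4) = (v - 2)*(v + 2)*(v + 2)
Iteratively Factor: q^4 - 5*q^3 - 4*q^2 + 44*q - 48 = (q - 2)*(q^3 - 3*q^2 - 10*q + 24) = (q - 2)*(q + 3)*(q^2 - 6*q + 8) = (q - 4)*(q - 2)*(q + 3)*(q - 2)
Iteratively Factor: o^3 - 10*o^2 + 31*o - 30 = (o - 3)*(o^2 - 7*o + 10) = (o - 5)*(o - 3)*(o - 2)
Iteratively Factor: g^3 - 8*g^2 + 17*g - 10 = (g - 1)*(g^2 - 7*g + 10) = (g - 2)*(g - 1)*(g - 5)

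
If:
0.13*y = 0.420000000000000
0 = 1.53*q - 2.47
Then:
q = 1.61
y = 3.23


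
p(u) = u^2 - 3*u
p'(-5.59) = -14.18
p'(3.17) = 3.34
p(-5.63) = 48.59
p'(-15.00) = -33.00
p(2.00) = -2.00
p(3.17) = 0.54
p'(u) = 2*u - 3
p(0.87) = -1.85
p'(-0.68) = -4.36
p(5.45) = 13.35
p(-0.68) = 2.50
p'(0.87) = -1.26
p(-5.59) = 48.02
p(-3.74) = 25.21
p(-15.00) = 270.00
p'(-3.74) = -10.48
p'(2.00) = 1.00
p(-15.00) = 270.00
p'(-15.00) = -33.00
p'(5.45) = 7.90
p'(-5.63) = -14.26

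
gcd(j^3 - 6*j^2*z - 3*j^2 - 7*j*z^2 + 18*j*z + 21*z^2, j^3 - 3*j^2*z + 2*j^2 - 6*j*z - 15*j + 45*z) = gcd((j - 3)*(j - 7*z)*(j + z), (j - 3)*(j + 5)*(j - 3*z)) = j - 3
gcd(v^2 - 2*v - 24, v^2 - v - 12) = 1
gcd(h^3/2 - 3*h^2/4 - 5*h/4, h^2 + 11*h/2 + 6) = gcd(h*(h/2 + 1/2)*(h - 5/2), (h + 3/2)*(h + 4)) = 1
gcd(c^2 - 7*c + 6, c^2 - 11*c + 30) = c - 6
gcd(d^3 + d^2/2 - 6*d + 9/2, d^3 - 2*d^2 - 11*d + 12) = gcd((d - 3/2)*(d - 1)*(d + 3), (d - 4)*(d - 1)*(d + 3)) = d^2 + 2*d - 3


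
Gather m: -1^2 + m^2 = m^2 - 1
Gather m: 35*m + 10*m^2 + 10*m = 10*m^2 + 45*m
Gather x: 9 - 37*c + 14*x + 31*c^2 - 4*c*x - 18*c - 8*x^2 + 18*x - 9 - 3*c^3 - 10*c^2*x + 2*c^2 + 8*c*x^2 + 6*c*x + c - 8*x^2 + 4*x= -3*c^3 + 33*c^2 - 54*c + x^2*(8*c - 16) + x*(-10*c^2 + 2*c + 36)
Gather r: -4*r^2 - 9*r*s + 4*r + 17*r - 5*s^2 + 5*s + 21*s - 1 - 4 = -4*r^2 + r*(21 - 9*s) - 5*s^2 + 26*s - 5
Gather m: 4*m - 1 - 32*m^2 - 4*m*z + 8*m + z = -32*m^2 + m*(12 - 4*z) + z - 1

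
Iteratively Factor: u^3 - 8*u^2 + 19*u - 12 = (u - 1)*(u^2 - 7*u + 12) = (u - 3)*(u - 1)*(u - 4)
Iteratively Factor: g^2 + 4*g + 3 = (g + 1)*(g + 3)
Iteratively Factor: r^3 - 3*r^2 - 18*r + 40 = (r - 5)*(r^2 + 2*r - 8) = (r - 5)*(r + 4)*(r - 2)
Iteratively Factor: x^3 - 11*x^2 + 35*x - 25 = (x - 1)*(x^2 - 10*x + 25) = (x - 5)*(x - 1)*(x - 5)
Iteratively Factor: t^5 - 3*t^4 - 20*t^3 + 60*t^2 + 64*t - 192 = (t - 2)*(t^4 - t^3 - 22*t^2 + 16*t + 96) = (t - 3)*(t - 2)*(t^3 + 2*t^2 - 16*t - 32) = (t - 4)*(t - 3)*(t - 2)*(t^2 + 6*t + 8) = (t - 4)*(t - 3)*(t - 2)*(t + 2)*(t + 4)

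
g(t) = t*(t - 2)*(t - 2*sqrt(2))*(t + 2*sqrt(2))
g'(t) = t*(t - 2)*(t - 2*sqrt(2)) + t*(t - 2)*(t + 2*sqrt(2)) + t*(t - 2*sqrt(2))*(t + 2*sqrt(2)) + (t - 2)*(t - 2*sqrt(2))*(t + 2*sqrt(2)) = 4*t^3 - 6*t^2 - 16*t + 16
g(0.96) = 7.07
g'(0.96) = -1.35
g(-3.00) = 15.00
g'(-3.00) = -98.00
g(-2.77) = -4.32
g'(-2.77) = -70.73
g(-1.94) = -32.38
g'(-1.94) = -4.75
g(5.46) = 412.06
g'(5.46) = 400.86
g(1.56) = 3.82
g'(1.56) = -8.38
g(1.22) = 6.20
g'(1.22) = -5.19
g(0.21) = 2.99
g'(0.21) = 12.41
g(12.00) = 16320.00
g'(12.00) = 5872.00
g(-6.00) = 1344.00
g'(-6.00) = -968.00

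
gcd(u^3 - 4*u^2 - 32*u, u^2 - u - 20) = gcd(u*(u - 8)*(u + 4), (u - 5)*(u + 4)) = u + 4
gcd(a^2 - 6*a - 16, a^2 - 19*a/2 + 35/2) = 1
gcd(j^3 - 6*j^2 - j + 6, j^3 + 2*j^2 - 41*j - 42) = j^2 - 5*j - 6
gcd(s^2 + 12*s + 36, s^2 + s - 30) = s + 6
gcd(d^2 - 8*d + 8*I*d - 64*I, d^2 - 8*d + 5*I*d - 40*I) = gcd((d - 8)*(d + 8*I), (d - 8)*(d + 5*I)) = d - 8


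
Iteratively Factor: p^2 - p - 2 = (p + 1)*(p - 2)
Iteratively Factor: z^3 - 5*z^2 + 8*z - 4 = (z - 2)*(z^2 - 3*z + 2) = (z - 2)*(z - 1)*(z - 2)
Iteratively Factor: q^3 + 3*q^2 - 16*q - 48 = (q + 3)*(q^2 - 16) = (q - 4)*(q + 3)*(q + 4)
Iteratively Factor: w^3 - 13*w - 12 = (w + 3)*(w^2 - 3*w - 4) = (w - 4)*(w + 3)*(w + 1)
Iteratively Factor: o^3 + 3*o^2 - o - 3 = (o + 3)*(o^2 - 1) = (o - 1)*(o + 3)*(o + 1)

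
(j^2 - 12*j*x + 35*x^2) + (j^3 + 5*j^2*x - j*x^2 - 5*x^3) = j^3 + 5*j^2*x + j^2 - j*x^2 - 12*j*x - 5*x^3 + 35*x^2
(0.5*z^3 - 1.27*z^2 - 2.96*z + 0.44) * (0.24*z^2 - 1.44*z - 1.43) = 0.12*z^5 - 1.0248*z^4 + 0.4034*z^3 + 6.1841*z^2 + 3.5992*z - 0.6292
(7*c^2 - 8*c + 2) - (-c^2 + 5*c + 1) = 8*c^2 - 13*c + 1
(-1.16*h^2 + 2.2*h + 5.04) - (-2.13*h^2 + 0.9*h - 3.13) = 0.97*h^2 + 1.3*h + 8.17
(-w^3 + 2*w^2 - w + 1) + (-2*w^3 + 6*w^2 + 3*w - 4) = -3*w^3 + 8*w^2 + 2*w - 3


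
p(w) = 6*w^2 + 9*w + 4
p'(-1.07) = -3.84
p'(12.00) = 153.00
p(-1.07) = 1.24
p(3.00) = 85.00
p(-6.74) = 215.91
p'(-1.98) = -14.76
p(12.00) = 976.00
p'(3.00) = 45.00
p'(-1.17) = -5.04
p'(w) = 12*w + 9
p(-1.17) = 1.68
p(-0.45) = 1.16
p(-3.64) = 50.74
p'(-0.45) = 3.60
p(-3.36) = 41.50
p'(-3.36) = -31.32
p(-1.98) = 9.70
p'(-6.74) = -71.88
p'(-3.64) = -34.68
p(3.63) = 115.73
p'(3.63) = 52.56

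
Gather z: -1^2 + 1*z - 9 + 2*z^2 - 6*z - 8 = 2*z^2 - 5*z - 18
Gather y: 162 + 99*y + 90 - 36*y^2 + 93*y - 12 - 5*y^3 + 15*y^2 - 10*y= -5*y^3 - 21*y^2 + 182*y + 240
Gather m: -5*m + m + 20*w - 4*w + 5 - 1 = -4*m + 16*w + 4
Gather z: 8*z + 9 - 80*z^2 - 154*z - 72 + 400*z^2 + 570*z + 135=320*z^2 + 424*z + 72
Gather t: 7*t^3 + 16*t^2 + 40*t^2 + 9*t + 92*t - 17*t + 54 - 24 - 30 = 7*t^3 + 56*t^2 + 84*t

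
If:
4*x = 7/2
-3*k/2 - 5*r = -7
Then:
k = 14/3 - 10*r/3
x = 7/8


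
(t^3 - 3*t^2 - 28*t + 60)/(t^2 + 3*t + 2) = (t^3 - 3*t^2 - 28*t + 60)/(t^2 + 3*t + 2)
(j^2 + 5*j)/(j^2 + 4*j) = (j + 5)/(j + 4)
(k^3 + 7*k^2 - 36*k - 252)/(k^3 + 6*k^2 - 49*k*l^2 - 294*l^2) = (k^2 + k - 42)/(k^2 - 49*l^2)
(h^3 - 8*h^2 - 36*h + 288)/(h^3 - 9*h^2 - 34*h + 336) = (h - 6)/(h - 7)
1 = 1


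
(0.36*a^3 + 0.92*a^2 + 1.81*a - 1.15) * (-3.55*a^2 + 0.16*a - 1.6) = -1.278*a^5 - 3.2084*a^4 - 6.8543*a^3 + 2.9001*a^2 - 3.08*a + 1.84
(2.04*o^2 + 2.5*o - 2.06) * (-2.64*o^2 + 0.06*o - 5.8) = -5.3856*o^4 - 6.4776*o^3 - 6.2436*o^2 - 14.6236*o + 11.948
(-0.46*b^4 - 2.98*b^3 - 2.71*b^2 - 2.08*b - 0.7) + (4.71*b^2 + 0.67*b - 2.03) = -0.46*b^4 - 2.98*b^3 + 2.0*b^2 - 1.41*b - 2.73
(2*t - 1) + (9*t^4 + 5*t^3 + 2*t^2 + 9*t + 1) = 9*t^4 + 5*t^3 + 2*t^2 + 11*t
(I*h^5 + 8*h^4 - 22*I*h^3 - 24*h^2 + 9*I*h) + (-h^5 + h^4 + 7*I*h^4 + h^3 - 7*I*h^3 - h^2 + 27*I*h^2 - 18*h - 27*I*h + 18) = -h^5 + I*h^5 + 9*h^4 + 7*I*h^4 + h^3 - 29*I*h^3 - 25*h^2 + 27*I*h^2 - 18*h - 18*I*h + 18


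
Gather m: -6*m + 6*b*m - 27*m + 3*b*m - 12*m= m*(9*b - 45)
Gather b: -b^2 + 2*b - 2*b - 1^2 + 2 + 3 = 4 - b^2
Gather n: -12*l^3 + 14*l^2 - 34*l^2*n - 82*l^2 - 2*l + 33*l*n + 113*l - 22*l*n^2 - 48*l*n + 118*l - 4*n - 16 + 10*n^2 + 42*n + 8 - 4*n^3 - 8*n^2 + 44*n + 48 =-12*l^3 - 68*l^2 + 229*l - 4*n^3 + n^2*(2 - 22*l) + n*(-34*l^2 - 15*l + 82) + 40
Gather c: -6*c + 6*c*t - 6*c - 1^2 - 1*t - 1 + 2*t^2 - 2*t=c*(6*t - 12) + 2*t^2 - 3*t - 2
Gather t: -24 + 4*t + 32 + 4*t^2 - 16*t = 4*t^2 - 12*t + 8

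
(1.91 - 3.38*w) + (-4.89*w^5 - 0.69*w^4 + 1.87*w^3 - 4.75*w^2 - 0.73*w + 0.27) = -4.89*w^5 - 0.69*w^4 + 1.87*w^3 - 4.75*w^2 - 4.11*w + 2.18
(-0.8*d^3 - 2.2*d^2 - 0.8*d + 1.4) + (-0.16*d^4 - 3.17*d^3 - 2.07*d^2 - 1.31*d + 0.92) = -0.16*d^4 - 3.97*d^3 - 4.27*d^2 - 2.11*d + 2.32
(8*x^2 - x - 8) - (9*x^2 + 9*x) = -x^2 - 10*x - 8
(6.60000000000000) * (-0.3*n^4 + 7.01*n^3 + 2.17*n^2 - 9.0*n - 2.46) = -1.98*n^4 + 46.266*n^3 + 14.322*n^2 - 59.4*n - 16.236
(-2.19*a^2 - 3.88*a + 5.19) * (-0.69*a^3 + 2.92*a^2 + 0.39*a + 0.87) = 1.5111*a^5 - 3.7176*a^4 - 15.7648*a^3 + 11.7363*a^2 - 1.3515*a + 4.5153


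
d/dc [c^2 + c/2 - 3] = 2*c + 1/2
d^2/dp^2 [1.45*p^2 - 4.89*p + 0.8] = 2.90000000000000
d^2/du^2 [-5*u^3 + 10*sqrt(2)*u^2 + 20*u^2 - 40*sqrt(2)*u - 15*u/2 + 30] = -30*u + 20*sqrt(2) + 40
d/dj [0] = 0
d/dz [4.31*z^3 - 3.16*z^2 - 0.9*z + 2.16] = 12.93*z^2 - 6.32*z - 0.9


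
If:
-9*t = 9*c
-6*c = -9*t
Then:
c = 0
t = 0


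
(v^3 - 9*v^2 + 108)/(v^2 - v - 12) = (v^2 - 12*v + 36)/(v - 4)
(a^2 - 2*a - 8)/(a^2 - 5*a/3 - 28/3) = 3*(a + 2)/(3*a + 7)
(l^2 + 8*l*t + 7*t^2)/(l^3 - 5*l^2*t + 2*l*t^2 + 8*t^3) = (l + 7*t)/(l^2 - 6*l*t + 8*t^2)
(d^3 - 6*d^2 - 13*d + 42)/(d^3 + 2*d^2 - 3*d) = (d^2 - 9*d + 14)/(d*(d - 1))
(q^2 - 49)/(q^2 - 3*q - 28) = (q + 7)/(q + 4)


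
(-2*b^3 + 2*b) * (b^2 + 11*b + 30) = -2*b^5 - 22*b^4 - 58*b^3 + 22*b^2 + 60*b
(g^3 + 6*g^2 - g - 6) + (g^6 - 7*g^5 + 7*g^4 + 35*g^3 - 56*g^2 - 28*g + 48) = g^6 - 7*g^5 + 7*g^4 + 36*g^3 - 50*g^2 - 29*g + 42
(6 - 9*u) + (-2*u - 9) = -11*u - 3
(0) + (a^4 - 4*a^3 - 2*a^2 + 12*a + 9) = a^4 - 4*a^3 - 2*a^2 + 12*a + 9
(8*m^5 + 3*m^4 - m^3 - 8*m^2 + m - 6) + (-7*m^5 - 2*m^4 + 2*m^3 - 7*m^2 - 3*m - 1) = m^5 + m^4 + m^3 - 15*m^2 - 2*m - 7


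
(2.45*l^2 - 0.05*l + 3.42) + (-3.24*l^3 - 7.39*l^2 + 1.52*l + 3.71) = -3.24*l^3 - 4.94*l^2 + 1.47*l + 7.13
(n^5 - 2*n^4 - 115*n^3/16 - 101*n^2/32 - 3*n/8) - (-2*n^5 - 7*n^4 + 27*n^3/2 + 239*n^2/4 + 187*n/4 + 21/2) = 3*n^5 + 5*n^4 - 331*n^3/16 - 2013*n^2/32 - 377*n/8 - 21/2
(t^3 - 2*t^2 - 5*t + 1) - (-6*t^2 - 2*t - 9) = t^3 + 4*t^2 - 3*t + 10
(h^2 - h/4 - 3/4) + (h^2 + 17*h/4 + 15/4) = 2*h^2 + 4*h + 3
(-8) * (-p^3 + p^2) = 8*p^3 - 8*p^2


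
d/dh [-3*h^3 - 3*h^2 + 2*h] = -9*h^2 - 6*h + 2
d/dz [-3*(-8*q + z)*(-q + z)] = 27*q - 6*z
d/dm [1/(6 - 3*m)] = 1/(3*(m - 2)^2)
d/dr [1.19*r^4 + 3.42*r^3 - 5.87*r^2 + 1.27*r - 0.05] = 4.76*r^3 + 10.26*r^2 - 11.74*r + 1.27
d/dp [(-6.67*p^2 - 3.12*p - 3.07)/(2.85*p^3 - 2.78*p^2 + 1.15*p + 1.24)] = (19.0095*p^4 + 17.784*p^3 + 9.9044*p^2 - 33.6108*p - 0.338300000000001)/(8.1225*p^6 - 15.846*p^5 + 14.2834*p^4 + 0.674000000000001*p^3 - 5.5719*p^2 + 2.852*p + 1.5376)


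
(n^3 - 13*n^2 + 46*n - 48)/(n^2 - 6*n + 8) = (n^2 - 11*n + 24)/(n - 4)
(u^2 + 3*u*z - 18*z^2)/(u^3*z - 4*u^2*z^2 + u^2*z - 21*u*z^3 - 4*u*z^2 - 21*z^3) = (-u^2 - 3*u*z + 18*z^2)/(z*(-u^3 + 4*u^2*z - u^2 + 21*u*z^2 + 4*u*z + 21*z^2))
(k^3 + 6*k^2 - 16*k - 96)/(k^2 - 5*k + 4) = (k^2 + 10*k + 24)/(k - 1)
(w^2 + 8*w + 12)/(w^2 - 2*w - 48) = (w + 2)/(w - 8)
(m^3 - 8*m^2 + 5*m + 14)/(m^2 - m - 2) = m - 7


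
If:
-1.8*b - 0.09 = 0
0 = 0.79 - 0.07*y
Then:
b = -0.05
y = 11.29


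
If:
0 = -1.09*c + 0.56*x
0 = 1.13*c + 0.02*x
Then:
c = 0.00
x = 0.00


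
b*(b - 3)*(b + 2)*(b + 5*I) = b^4 - b^3 + 5*I*b^3 - 6*b^2 - 5*I*b^2 - 30*I*b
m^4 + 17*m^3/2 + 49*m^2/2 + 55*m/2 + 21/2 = (m + 1)^2*(m + 3)*(m + 7/2)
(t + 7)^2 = t^2 + 14*t + 49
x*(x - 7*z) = x^2 - 7*x*z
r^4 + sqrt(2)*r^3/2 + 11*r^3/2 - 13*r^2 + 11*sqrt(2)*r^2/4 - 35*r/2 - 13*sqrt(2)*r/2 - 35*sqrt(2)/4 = (r - 5/2)*(r + 1)*(r + 7)*(r + sqrt(2)/2)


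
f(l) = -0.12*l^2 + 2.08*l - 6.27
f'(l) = 2.08 - 0.24*l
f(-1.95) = -10.78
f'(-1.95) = 2.55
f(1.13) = -4.07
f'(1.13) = 1.81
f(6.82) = 2.33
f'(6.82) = 0.44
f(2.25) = -2.20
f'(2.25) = 1.54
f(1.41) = -3.58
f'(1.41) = 1.74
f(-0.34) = -6.99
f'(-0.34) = 2.16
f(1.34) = -3.70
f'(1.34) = 1.76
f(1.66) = -3.15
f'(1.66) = 1.68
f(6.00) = 1.89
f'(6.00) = 0.64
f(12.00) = 1.41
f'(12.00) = -0.80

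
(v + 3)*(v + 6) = v^2 + 9*v + 18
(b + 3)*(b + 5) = b^2 + 8*b + 15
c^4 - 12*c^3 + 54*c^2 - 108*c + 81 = (c - 3)^4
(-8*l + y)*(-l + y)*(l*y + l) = 8*l^3*y + 8*l^3 - 9*l^2*y^2 - 9*l^2*y + l*y^3 + l*y^2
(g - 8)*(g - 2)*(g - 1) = g^3 - 11*g^2 + 26*g - 16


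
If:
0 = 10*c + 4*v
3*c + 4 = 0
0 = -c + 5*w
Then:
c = -4/3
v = 10/3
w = -4/15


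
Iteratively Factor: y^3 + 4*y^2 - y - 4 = (y + 4)*(y^2 - 1) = (y - 1)*(y + 4)*(y + 1)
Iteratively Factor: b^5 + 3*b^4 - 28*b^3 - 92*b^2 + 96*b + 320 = (b - 5)*(b^4 + 8*b^3 + 12*b^2 - 32*b - 64) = (b - 5)*(b + 4)*(b^3 + 4*b^2 - 4*b - 16) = (b - 5)*(b - 2)*(b + 4)*(b^2 + 6*b + 8) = (b - 5)*(b - 2)*(b + 4)^2*(b + 2)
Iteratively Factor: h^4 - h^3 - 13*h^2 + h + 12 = (h + 3)*(h^3 - 4*h^2 - h + 4) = (h - 1)*(h + 3)*(h^2 - 3*h - 4) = (h - 4)*(h - 1)*(h + 3)*(h + 1)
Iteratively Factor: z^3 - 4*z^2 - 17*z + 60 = (z + 4)*(z^2 - 8*z + 15) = (z - 3)*(z + 4)*(z - 5)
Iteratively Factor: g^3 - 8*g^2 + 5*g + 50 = (g - 5)*(g^2 - 3*g - 10) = (g - 5)^2*(g + 2)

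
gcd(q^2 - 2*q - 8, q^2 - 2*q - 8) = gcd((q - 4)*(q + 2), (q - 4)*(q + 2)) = q^2 - 2*q - 8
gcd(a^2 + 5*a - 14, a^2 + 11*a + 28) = a + 7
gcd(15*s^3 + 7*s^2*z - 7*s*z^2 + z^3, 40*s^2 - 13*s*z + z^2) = -5*s + z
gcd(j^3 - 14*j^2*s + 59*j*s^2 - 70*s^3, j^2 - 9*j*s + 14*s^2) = j^2 - 9*j*s + 14*s^2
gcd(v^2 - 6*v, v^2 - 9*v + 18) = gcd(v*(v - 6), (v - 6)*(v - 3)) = v - 6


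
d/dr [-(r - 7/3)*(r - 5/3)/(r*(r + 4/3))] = 2*(-72*r^2 + 105*r + 70)/(3*r^2*(9*r^2 + 24*r + 16))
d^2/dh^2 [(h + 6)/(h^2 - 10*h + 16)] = 2*((4 - 3*h)*(h^2 - 10*h + 16) + 4*(h - 5)^2*(h + 6))/(h^2 - 10*h + 16)^3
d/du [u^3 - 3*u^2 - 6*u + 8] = 3*u^2 - 6*u - 6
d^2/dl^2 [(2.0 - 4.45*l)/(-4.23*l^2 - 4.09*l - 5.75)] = ((4.45*l - 2.0)*(8.46*l + 4.09)*(16.92*l + 8.18) - (112.941*l + 19.481)*(4.23*l^2 + 4.09*l + 5.75))/(4.23*l^2 + 4.09*l + 5.75)^3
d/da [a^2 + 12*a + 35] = 2*a + 12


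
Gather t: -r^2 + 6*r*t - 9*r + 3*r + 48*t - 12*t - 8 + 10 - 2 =-r^2 - 6*r + t*(6*r + 36)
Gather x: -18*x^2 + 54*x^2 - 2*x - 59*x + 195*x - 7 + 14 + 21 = 36*x^2 + 134*x + 28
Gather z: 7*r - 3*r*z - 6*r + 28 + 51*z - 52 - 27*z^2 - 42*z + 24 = r - 27*z^2 + z*(9 - 3*r)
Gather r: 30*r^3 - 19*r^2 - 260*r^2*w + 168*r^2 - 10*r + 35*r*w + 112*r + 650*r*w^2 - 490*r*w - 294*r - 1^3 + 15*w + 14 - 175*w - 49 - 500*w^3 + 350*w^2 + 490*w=30*r^3 + r^2*(149 - 260*w) + r*(650*w^2 - 455*w - 192) - 500*w^3 + 350*w^2 + 330*w - 36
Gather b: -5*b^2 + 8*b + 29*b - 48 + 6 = -5*b^2 + 37*b - 42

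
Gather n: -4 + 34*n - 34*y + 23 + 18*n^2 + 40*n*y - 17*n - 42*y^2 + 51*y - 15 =18*n^2 + n*(40*y + 17) - 42*y^2 + 17*y + 4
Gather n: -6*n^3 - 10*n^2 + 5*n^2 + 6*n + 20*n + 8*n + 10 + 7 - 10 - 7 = -6*n^3 - 5*n^2 + 34*n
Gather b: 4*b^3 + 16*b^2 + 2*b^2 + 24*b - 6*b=4*b^3 + 18*b^2 + 18*b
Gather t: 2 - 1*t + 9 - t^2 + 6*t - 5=-t^2 + 5*t + 6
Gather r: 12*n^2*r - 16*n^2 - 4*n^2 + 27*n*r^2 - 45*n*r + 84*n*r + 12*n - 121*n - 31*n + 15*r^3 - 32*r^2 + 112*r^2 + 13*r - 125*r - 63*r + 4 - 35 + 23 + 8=-20*n^2 - 140*n + 15*r^3 + r^2*(27*n + 80) + r*(12*n^2 + 39*n - 175)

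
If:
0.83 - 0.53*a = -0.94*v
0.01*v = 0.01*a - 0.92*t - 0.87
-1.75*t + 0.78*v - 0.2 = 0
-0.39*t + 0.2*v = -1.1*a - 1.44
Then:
No Solution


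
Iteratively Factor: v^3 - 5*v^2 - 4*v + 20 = (v - 2)*(v^2 - 3*v - 10) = (v - 2)*(v + 2)*(v - 5)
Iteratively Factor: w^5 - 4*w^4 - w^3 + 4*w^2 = (w)*(w^4 - 4*w^3 - w^2 + 4*w) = w*(w + 1)*(w^3 - 5*w^2 + 4*w) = w*(w - 1)*(w + 1)*(w^2 - 4*w) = w^2*(w - 1)*(w + 1)*(w - 4)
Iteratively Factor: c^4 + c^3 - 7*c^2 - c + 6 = (c - 2)*(c^3 + 3*c^2 - c - 3) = (c - 2)*(c + 3)*(c^2 - 1) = (c - 2)*(c + 1)*(c + 3)*(c - 1)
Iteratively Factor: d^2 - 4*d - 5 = (d + 1)*(d - 5)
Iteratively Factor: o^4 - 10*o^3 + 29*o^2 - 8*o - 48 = (o - 4)*(o^3 - 6*o^2 + 5*o + 12) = (o - 4)*(o + 1)*(o^2 - 7*o + 12) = (o - 4)^2*(o + 1)*(o - 3)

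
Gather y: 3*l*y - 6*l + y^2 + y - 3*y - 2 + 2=-6*l + y^2 + y*(3*l - 2)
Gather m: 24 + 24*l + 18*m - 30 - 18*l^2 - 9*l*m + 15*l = -18*l^2 + 39*l + m*(18 - 9*l) - 6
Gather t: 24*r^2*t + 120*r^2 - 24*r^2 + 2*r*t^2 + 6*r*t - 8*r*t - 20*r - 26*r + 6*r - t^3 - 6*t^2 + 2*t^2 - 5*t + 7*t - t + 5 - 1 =96*r^2 - 40*r - t^3 + t^2*(2*r - 4) + t*(24*r^2 - 2*r + 1) + 4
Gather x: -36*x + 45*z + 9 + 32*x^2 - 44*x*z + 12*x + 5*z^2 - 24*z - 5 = 32*x^2 + x*(-44*z - 24) + 5*z^2 + 21*z + 4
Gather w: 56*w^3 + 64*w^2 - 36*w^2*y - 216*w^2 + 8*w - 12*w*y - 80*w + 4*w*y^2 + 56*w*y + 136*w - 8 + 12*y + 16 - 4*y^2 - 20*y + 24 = 56*w^3 + w^2*(-36*y - 152) + w*(4*y^2 + 44*y + 64) - 4*y^2 - 8*y + 32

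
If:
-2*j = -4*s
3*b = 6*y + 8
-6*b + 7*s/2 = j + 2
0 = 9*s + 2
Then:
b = -7/18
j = -4/9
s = -2/9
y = -55/36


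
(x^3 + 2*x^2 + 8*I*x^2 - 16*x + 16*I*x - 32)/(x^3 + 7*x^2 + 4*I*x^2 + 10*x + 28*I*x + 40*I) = (x + 4*I)/(x + 5)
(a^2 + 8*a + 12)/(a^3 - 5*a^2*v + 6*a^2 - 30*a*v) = (-a - 2)/(a*(-a + 5*v))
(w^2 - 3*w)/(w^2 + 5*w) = (w - 3)/(w + 5)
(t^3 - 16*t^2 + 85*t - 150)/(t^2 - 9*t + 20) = (t^2 - 11*t + 30)/(t - 4)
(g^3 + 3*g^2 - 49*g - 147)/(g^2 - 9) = (g^2 - 49)/(g - 3)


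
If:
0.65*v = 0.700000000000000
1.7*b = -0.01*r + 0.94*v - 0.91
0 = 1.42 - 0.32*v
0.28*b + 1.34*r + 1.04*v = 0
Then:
No Solution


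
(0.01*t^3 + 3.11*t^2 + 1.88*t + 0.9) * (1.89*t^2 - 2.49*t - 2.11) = 0.0189*t^5 + 5.853*t^4 - 4.2118*t^3 - 9.5423*t^2 - 6.2078*t - 1.899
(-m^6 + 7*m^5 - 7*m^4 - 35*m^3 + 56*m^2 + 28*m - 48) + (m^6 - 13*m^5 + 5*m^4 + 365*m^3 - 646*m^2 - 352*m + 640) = -6*m^5 - 2*m^4 + 330*m^3 - 590*m^2 - 324*m + 592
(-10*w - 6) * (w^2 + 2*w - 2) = -10*w^3 - 26*w^2 + 8*w + 12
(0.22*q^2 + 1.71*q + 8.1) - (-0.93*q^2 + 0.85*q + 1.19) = 1.15*q^2 + 0.86*q + 6.91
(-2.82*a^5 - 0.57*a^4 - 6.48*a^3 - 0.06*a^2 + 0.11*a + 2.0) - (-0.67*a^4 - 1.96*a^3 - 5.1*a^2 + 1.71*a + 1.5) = -2.82*a^5 + 0.1*a^4 - 4.52*a^3 + 5.04*a^2 - 1.6*a + 0.5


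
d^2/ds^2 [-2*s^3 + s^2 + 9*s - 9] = 2 - 12*s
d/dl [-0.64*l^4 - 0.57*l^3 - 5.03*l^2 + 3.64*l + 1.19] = -2.56*l^3 - 1.71*l^2 - 10.06*l + 3.64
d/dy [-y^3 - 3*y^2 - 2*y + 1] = -3*y^2 - 6*y - 2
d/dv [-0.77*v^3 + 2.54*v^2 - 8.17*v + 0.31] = -2.31*v^2 + 5.08*v - 8.17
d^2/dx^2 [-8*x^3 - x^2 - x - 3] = -48*x - 2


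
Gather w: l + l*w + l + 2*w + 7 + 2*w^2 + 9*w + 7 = 2*l + 2*w^2 + w*(l + 11) + 14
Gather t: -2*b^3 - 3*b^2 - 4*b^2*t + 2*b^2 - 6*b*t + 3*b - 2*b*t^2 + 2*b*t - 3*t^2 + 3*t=-2*b^3 - b^2 + 3*b + t^2*(-2*b - 3) + t*(-4*b^2 - 4*b + 3)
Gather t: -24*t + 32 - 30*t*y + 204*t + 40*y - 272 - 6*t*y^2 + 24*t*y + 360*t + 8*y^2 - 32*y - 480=t*(-6*y^2 - 6*y + 540) + 8*y^2 + 8*y - 720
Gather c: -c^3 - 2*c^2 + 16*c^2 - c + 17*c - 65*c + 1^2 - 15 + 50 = -c^3 + 14*c^2 - 49*c + 36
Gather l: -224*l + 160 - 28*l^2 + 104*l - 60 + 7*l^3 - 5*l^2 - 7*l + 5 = 7*l^3 - 33*l^2 - 127*l + 105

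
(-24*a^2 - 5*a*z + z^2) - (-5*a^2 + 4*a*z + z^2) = -19*a^2 - 9*a*z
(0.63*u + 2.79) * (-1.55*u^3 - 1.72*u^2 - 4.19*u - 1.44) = -0.9765*u^4 - 5.4081*u^3 - 7.4385*u^2 - 12.5973*u - 4.0176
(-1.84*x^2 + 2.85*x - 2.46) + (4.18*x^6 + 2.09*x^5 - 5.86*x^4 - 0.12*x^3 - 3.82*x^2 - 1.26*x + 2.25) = 4.18*x^6 + 2.09*x^5 - 5.86*x^4 - 0.12*x^3 - 5.66*x^2 + 1.59*x - 0.21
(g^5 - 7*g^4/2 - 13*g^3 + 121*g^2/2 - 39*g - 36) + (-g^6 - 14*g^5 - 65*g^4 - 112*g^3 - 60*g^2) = -g^6 - 13*g^5 - 137*g^4/2 - 125*g^3 + g^2/2 - 39*g - 36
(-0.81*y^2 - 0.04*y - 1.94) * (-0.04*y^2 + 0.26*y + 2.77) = 0.0324*y^4 - 0.209*y^3 - 2.1765*y^2 - 0.6152*y - 5.3738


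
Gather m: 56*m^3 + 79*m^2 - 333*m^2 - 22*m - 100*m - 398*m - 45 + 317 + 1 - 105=56*m^3 - 254*m^2 - 520*m + 168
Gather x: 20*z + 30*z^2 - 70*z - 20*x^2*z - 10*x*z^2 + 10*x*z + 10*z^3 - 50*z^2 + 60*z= -20*x^2*z + x*(-10*z^2 + 10*z) + 10*z^3 - 20*z^2 + 10*z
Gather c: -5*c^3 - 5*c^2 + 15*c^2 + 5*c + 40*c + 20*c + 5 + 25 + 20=-5*c^3 + 10*c^2 + 65*c + 50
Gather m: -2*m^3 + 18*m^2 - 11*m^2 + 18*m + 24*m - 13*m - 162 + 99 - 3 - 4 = -2*m^3 + 7*m^2 + 29*m - 70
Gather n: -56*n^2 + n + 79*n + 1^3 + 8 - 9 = -56*n^2 + 80*n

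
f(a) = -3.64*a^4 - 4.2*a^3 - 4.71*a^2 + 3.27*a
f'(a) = -14.56*a^3 - 12.6*a^2 - 9.42*a + 3.27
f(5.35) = -3742.53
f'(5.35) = -2637.35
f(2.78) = -334.96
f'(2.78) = -433.12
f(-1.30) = -13.38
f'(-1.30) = 26.21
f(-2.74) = -163.09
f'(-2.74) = 234.00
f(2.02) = -107.84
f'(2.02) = -187.18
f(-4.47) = -1186.83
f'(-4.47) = 1094.04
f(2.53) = -239.03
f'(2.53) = -337.00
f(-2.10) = -59.53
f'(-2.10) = 102.33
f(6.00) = -5774.58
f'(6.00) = -3651.81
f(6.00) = -5774.58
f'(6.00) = -3651.81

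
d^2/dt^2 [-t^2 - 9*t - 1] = -2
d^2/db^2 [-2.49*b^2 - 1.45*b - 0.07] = -4.98000000000000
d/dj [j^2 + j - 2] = 2*j + 1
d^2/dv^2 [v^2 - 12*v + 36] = 2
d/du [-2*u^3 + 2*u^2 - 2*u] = -6*u^2 + 4*u - 2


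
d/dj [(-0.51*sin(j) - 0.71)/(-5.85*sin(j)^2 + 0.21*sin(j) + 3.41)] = (-8.307*sin(j) + 1.49175*cos(2*j) - 3.08175)*cos(j)/(-5.85*sin(j)^2 + 0.21*sin(j) + 3.41)^2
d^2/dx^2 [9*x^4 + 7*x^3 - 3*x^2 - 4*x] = 108*x^2 + 42*x - 6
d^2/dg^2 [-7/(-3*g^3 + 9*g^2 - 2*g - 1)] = 14*(9*(1 - g)*(3*g^3 - 9*g^2 + 2*g + 1) + (9*g^2 - 18*g + 2)^2)/(3*g^3 - 9*g^2 + 2*g + 1)^3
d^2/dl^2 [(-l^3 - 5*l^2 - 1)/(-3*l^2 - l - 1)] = 2*(-17*l^3 - 15*l^2 + 12*l + 3)/(27*l^6 + 27*l^5 + 36*l^4 + 19*l^3 + 12*l^2 + 3*l + 1)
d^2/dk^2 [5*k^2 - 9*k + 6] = 10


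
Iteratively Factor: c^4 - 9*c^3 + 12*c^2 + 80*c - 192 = (c - 4)*(c^3 - 5*c^2 - 8*c + 48) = (c - 4)*(c + 3)*(c^2 - 8*c + 16) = (c - 4)^2*(c + 3)*(c - 4)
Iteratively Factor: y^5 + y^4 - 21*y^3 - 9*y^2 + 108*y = (y + 4)*(y^4 - 3*y^3 - 9*y^2 + 27*y) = (y - 3)*(y + 4)*(y^3 - 9*y) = y*(y - 3)*(y + 4)*(y^2 - 9) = y*(y - 3)^2*(y + 4)*(y + 3)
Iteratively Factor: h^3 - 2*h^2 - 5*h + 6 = (h + 2)*(h^2 - 4*h + 3) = (h - 3)*(h + 2)*(h - 1)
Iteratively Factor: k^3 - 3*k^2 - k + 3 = (k - 1)*(k^2 - 2*k - 3) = (k - 3)*(k - 1)*(k + 1)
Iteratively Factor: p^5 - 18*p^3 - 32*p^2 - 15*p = (p + 3)*(p^4 - 3*p^3 - 9*p^2 - 5*p) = p*(p + 3)*(p^3 - 3*p^2 - 9*p - 5) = p*(p + 1)*(p + 3)*(p^2 - 4*p - 5) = p*(p + 1)^2*(p + 3)*(p - 5)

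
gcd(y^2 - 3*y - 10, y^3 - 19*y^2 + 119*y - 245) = y - 5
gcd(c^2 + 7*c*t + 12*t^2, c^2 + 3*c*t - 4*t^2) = c + 4*t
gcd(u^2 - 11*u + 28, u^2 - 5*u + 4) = u - 4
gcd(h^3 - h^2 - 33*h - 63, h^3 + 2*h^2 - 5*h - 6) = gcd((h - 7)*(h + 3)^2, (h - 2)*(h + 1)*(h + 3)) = h + 3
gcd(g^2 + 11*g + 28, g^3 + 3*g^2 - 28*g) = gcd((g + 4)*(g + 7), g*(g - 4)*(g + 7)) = g + 7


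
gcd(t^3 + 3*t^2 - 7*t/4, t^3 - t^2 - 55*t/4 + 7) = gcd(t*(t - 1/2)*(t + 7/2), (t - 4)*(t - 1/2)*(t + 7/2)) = t^2 + 3*t - 7/4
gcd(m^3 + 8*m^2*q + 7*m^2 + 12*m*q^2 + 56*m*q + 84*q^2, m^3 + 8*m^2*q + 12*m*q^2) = m^2 + 8*m*q + 12*q^2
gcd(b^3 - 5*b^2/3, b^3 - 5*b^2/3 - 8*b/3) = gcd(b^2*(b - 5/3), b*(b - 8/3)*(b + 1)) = b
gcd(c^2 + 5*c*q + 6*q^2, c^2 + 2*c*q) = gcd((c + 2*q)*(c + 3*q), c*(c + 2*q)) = c + 2*q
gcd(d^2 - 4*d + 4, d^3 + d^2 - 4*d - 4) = d - 2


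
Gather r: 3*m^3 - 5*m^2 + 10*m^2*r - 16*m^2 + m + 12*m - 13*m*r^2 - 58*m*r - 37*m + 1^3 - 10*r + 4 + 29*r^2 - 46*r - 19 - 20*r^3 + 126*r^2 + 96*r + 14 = 3*m^3 - 21*m^2 - 24*m - 20*r^3 + r^2*(155 - 13*m) + r*(10*m^2 - 58*m + 40)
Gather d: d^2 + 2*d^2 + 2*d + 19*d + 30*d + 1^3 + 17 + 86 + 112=3*d^2 + 51*d + 216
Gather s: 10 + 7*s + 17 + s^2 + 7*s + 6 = s^2 + 14*s + 33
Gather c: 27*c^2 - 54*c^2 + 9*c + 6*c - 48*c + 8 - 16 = -27*c^2 - 33*c - 8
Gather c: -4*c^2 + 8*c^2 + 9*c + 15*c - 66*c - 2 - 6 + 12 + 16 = 4*c^2 - 42*c + 20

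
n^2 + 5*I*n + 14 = (n - 2*I)*(n + 7*I)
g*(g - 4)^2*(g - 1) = g^4 - 9*g^3 + 24*g^2 - 16*g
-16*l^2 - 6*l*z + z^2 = (-8*l + z)*(2*l + z)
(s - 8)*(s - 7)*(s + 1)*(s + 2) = s^4 - 12*s^3 + 13*s^2 + 138*s + 112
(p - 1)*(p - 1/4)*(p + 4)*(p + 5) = p^4 + 31*p^3/4 + 9*p^2 - 91*p/4 + 5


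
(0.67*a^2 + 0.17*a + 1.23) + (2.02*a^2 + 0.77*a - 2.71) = 2.69*a^2 + 0.94*a - 1.48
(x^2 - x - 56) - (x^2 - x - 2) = -54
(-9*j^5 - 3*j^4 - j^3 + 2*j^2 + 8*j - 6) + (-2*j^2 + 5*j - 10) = -9*j^5 - 3*j^4 - j^3 + 13*j - 16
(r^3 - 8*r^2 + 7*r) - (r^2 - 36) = r^3 - 9*r^2 + 7*r + 36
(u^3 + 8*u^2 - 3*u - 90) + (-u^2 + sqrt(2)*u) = u^3 + 7*u^2 - 3*u + sqrt(2)*u - 90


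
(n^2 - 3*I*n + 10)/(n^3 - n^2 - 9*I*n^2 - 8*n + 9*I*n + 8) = (n^2 - 3*I*n + 10)/(n^3 - n^2*(1 + 9*I) + n*(-8 + 9*I) + 8)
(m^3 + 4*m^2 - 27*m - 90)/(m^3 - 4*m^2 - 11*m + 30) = (m + 6)/(m - 2)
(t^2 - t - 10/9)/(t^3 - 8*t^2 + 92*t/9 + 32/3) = (3*t - 5)/(3*t^2 - 26*t + 48)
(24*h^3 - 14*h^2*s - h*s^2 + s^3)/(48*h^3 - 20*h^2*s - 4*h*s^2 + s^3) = (-3*h + s)/(-6*h + s)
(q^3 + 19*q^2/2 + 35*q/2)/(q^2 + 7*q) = q + 5/2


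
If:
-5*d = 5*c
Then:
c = -d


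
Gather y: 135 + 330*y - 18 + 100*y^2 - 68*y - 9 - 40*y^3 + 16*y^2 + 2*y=-40*y^3 + 116*y^2 + 264*y + 108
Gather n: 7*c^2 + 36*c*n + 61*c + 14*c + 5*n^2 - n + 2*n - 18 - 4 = 7*c^2 + 75*c + 5*n^2 + n*(36*c + 1) - 22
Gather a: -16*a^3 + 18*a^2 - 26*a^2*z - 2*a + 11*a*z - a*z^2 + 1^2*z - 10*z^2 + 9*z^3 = -16*a^3 + a^2*(18 - 26*z) + a*(-z^2 + 11*z - 2) + 9*z^3 - 10*z^2 + z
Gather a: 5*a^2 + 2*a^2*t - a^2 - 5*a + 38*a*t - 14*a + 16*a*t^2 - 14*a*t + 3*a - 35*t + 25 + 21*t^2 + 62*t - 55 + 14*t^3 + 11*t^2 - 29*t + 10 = a^2*(2*t + 4) + a*(16*t^2 + 24*t - 16) + 14*t^3 + 32*t^2 - 2*t - 20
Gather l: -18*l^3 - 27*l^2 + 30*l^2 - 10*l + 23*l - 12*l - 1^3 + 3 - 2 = -18*l^3 + 3*l^2 + l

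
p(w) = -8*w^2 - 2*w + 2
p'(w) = -16*w - 2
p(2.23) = -42.24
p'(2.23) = -37.68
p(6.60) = -359.68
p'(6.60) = -107.60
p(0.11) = 1.68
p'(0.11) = -3.76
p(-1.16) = -6.44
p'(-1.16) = 16.56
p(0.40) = -0.08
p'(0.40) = -8.40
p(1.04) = -8.73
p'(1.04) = -18.64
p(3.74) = -117.38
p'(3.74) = -61.84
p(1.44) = -17.47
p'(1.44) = -25.04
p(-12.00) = -1126.00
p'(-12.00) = 190.00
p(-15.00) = -1768.00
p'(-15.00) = 238.00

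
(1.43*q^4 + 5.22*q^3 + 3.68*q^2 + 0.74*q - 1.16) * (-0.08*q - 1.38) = -0.1144*q^5 - 2.391*q^4 - 7.498*q^3 - 5.1376*q^2 - 0.9284*q + 1.6008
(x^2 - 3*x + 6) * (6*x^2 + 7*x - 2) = 6*x^4 - 11*x^3 + 13*x^2 + 48*x - 12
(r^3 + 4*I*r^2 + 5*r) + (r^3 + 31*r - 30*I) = 2*r^3 + 4*I*r^2 + 36*r - 30*I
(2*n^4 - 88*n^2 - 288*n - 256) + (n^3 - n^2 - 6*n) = 2*n^4 + n^3 - 89*n^2 - 294*n - 256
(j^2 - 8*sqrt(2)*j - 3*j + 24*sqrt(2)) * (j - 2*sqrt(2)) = j^3 - 10*sqrt(2)*j^2 - 3*j^2 + 32*j + 30*sqrt(2)*j - 96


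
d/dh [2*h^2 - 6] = 4*h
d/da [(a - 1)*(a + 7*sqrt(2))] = 2*a - 1 + 7*sqrt(2)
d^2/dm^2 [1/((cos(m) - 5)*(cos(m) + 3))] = (-4*sin(m)^4 + 66*sin(m)^2 + 45*cos(m)/2 + 3*cos(3*m)/2 - 24)/((cos(m) - 5)^3*(cos(m) + 3)^3)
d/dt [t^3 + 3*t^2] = 3*t*(t + 2)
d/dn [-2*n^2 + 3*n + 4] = 3 - 4*n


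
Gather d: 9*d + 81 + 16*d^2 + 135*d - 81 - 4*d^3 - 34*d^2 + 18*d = -4*d^3 - 18*d^2 + 162*d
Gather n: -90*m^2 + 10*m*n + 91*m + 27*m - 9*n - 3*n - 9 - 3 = -90*m^2 + 118*m + n*(10*m - 12) - 12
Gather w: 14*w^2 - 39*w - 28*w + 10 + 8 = 14*w^2 - 67*w + 18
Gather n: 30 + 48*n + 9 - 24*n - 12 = 24*n + 27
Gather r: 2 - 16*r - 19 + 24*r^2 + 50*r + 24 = 24*r^2 + 34*r + 7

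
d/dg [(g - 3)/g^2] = (6 - g)/g^3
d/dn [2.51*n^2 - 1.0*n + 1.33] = 5.02*n - 1.0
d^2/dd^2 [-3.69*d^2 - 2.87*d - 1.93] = -7.38000000000000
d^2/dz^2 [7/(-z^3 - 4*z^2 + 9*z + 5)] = 14*((3*z + 4)*(z^3 + 4*z^2 - 9*z - 5) - (3*z^2 + 8*z - 9)^2)/(z^3 + 4*z^2 - 9*z - 5)^3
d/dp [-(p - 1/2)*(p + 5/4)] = -2*p - 3/4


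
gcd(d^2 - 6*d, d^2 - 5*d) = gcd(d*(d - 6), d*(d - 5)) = d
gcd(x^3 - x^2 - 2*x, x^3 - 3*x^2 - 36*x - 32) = x + 1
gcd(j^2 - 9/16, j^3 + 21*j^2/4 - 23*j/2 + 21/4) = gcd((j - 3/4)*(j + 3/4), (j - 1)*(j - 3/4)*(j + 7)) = j - 3/4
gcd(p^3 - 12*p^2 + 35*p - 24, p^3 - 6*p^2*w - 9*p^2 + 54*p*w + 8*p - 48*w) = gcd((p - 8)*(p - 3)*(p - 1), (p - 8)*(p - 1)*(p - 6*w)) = p^2 - 9*p + 8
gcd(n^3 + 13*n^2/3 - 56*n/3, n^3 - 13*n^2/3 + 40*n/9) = n^2 - 8*n/3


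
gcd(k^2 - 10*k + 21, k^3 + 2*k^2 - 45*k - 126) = k - 7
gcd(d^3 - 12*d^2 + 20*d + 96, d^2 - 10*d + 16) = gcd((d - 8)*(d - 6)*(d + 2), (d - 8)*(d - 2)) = d - 8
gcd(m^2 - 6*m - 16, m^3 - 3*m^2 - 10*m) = m + 2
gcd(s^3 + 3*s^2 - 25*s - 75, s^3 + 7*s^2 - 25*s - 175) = s^2 - 25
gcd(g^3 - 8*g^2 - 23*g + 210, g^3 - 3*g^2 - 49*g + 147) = g - 7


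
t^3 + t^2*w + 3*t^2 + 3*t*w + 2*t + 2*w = (t + 1)*(t + 2)*(t + w)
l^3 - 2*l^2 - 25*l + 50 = (l - 5)*(l - 2)*(l + 5)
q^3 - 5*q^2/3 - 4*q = q*(q - 3)*(q + 4/3)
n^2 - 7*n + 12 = (n - 4)*(n - 3)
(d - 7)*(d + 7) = d^2 - 49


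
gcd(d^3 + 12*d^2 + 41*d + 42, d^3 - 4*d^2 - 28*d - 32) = d + 2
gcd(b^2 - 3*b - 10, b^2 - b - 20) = b - 5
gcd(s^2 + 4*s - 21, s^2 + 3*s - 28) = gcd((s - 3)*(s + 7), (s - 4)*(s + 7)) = s + 7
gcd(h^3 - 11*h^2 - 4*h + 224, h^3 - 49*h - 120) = h - 8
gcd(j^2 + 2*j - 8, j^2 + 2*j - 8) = j^2 + 2*j - 8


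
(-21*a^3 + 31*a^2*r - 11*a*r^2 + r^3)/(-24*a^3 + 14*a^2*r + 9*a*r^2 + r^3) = (21*a^2 - 10*a*r + r^2)/(24*a^2 + 10*a*r + r^2)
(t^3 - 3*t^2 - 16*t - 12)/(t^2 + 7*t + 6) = (t^2 - 4*t - 12)/(t + 6)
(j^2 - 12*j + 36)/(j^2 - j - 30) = (j - 6)/(j + 5)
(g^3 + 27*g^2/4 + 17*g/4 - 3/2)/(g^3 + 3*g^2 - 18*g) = (4*g^2 + 3*g - 1)/(4*g*(g - 3))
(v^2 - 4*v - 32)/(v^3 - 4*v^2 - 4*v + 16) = (v^2 - 4*v - 32)/(v^3 - 4*v^2 - 4*v + 16)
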